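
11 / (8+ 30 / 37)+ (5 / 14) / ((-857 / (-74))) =2501903 / 1955674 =1.28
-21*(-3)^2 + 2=-187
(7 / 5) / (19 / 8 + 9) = 8 / 65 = 0.12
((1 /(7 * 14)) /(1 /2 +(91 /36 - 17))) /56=-9 /690116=-0.00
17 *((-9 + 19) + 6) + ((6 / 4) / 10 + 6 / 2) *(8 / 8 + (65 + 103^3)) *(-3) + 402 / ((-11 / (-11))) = -206524397 / 20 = -10326219.85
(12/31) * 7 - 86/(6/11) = -14411/93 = -154.96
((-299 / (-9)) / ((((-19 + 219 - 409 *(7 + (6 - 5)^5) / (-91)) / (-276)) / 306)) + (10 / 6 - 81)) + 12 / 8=-96375185 / 8052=-11969.10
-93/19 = -4.89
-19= -19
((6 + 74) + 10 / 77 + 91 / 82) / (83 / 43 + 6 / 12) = 22056721 / 659813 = 33.43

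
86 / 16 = 43 / 8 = 5.38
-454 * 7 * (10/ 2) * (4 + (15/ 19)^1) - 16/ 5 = -7230254/ 95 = -76107.94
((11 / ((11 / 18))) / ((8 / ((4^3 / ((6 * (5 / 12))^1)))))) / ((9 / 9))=288 / 5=57.60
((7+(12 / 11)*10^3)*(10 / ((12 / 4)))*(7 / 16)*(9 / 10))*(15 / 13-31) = -1892373 / 44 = -43008.48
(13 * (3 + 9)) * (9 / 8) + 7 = 365 / 2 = 182.50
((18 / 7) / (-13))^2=324 / 8281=0.04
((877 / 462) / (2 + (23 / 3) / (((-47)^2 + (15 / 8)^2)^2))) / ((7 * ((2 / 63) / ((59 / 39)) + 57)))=0.00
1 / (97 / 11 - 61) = -11 / 574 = -0.02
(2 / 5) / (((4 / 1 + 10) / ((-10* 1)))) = -2 / 7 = -0.29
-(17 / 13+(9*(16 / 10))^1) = -1021 / 65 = -15.71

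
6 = 6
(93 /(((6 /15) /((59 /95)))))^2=30107169 /1444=20849.84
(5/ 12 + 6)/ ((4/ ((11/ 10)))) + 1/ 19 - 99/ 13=-5.80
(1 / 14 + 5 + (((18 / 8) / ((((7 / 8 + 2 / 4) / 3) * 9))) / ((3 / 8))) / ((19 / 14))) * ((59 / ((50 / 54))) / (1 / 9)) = 10308303 / 2926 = 3523.00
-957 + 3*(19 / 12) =-3809 / 4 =-952.25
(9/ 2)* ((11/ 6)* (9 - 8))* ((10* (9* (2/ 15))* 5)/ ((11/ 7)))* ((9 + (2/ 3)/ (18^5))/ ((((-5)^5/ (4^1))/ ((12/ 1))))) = -178564183/ 4100625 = -43.55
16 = 16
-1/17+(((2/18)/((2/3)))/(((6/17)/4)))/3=262/459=0.57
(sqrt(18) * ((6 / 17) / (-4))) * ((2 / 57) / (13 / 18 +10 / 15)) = -54 * sqrt(2) / 8075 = -0.01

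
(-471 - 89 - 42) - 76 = -678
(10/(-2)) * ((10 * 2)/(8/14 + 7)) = -700/53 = -13.21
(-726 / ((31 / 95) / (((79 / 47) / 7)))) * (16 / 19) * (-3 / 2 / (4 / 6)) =10323720 / 10199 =1012.23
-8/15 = -0.53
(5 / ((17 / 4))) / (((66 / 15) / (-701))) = -35050 / 187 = -187.43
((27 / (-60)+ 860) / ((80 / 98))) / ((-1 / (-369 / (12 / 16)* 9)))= 4662457.06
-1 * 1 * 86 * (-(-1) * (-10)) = 860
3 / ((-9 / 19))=-19 / 3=-6.33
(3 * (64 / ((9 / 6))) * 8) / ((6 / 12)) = 2048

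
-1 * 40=-40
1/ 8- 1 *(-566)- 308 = 2065/ 8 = 258.12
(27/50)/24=9/400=0.02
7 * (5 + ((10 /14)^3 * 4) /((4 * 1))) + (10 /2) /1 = 2085 /49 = 42.55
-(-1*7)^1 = 7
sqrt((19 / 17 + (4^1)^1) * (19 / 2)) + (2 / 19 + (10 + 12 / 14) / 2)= 736 / 133 + sqrt(56202) / 34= 12.51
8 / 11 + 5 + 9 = 162 / 11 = 14.73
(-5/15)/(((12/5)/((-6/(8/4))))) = 5/12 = 0.42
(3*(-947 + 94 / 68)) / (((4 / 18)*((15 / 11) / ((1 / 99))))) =-32151 / 340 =-94.56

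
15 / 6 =5 / 2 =2.50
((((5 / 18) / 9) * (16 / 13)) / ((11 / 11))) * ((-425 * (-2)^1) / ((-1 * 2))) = -17000 / 1053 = -16.14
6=6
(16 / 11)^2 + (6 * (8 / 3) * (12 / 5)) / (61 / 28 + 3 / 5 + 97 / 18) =8488960 / 1245211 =6.82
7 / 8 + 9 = 79 / 8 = 9.88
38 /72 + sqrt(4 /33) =2 * sqrt(33) /33 + 19 /36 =0.88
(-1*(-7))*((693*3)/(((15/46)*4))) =111573/10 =11157.30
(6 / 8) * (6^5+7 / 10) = 233301 / 40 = 5832.52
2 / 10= 1 / 5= 0.20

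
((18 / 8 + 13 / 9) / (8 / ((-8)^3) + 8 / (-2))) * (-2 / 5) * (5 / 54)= 2128 / 62451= 0.03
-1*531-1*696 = -1227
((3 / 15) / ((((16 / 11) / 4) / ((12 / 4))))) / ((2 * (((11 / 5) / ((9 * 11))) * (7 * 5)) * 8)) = 297 / 2240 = 0.13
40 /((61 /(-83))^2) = 275560 /3721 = 74.06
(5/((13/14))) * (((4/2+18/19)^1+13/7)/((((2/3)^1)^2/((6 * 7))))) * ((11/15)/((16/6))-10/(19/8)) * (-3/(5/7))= 7585747281/187720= 40409.90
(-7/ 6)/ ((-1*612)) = 7/ 3672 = 0.00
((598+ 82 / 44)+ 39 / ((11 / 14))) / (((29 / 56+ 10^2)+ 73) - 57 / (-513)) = 3.74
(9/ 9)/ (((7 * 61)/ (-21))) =-3/ 61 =-0.05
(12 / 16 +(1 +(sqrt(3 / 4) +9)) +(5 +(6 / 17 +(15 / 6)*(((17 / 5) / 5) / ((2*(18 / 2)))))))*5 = 5*sqrt(3) / 2 +12391 / 153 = 85.32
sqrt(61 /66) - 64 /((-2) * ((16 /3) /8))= sqrt(4026) /66 + 48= 48.96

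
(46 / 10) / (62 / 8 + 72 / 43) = 0.49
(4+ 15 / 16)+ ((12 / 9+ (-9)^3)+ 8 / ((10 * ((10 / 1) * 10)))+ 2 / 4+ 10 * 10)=-3733327 / 6000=-622.22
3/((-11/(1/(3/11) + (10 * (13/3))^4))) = -285610297/297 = -961650.83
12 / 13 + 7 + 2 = 129 / 13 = 9.92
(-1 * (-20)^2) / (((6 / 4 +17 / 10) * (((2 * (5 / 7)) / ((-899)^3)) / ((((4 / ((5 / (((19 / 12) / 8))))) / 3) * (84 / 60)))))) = 676439182769 / 144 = 4697494324.78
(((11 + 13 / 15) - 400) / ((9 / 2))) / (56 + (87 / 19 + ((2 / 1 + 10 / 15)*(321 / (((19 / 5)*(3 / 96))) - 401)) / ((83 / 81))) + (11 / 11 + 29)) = -0.01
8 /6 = 4 /3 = 1.33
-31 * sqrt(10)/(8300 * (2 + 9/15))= -31 * sqrt(10)/21580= -0.00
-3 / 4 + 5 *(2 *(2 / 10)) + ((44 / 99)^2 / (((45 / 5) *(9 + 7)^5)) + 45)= 46.25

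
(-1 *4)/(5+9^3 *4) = -4/2921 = -0.00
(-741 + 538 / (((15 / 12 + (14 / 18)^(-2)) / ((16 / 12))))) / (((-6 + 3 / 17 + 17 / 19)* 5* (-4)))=-54463937 / 10870176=-5.01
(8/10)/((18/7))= 14/45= 0.31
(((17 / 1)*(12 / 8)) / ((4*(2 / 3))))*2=153 / 8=19.12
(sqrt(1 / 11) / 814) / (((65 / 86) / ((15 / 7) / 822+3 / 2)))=5633 * sqrt(11) / 25370345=0.00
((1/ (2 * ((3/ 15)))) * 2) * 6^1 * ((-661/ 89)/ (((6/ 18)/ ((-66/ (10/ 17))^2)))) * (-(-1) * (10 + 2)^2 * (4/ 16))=-134803816488/ 445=-302929924.69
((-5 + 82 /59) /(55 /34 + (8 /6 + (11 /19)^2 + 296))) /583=-7843086 /379065775055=-0.00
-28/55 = -0.51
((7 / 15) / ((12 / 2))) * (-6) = -7 / 15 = -0.47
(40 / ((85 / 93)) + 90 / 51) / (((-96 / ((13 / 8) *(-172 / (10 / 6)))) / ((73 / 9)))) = 645.11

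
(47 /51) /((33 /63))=329 /187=1.76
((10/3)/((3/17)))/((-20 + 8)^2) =85/648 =0.13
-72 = -72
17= 17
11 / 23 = 0.48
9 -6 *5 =-21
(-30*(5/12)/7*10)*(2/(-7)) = 250/49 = 5.10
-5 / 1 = -5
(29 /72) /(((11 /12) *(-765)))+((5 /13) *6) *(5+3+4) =18176023 /656370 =27.69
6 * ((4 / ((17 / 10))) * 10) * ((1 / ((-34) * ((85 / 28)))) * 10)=-67200 / 4913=-13.68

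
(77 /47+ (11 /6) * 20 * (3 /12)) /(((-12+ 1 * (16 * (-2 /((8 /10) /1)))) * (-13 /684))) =173679 /15886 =10.93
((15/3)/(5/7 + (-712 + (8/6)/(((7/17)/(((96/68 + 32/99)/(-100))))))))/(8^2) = -51975/473241536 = -0.00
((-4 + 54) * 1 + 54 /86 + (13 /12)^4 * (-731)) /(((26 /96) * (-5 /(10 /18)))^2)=-852615641 /5297643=-160.94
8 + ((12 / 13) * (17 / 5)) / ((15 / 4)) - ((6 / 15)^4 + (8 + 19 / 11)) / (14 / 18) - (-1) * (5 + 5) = 3939883 / 625625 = 6.30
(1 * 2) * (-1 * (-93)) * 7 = 1302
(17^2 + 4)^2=85849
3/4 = 0.75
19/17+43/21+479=172133/357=482.17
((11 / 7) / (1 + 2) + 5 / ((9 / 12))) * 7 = 151 / 3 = 50.33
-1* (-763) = 763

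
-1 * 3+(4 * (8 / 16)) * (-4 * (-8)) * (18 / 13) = 1113 / 13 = 85.62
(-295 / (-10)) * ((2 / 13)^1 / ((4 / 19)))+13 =1797 / 52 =34.56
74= 74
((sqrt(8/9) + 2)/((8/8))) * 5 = 10 * sqrt(2)/3 + 10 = 14.71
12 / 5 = 2.40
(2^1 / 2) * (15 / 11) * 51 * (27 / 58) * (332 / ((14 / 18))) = 30858570 / 2233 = 13819.33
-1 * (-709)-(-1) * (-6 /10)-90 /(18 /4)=3442 /5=688.40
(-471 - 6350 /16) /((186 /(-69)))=159689 /496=321.95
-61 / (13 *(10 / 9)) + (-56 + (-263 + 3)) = -41629 / 130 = -320.22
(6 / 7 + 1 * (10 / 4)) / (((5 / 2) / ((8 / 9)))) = 376 / 315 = 1.19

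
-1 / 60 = -0.02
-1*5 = -5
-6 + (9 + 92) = 95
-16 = -16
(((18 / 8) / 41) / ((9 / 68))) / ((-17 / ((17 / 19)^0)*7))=-1 / 287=-0.00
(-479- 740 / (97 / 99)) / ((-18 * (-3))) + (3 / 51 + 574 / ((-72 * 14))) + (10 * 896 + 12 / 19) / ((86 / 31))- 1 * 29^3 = -6164119605751 / 291002328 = -21182.37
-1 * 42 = -42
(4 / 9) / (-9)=-4 / 81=-0.05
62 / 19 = 3.26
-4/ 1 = -4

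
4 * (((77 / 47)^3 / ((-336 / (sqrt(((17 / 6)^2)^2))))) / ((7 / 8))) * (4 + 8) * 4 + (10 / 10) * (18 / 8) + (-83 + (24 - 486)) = -2114761213 / 3737628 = -565.80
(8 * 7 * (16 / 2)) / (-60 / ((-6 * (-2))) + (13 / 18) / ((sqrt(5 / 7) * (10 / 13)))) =-362880000 / 3850073 - 13628160 * sqrt(35) / 3850073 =-115.19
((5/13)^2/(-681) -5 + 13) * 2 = 1841374/115089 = 16.00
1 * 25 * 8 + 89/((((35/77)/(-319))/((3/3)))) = -311301/5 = -62260.20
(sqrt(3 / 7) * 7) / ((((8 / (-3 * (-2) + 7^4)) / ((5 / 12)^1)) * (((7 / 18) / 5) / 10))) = 902625 * sqrt(21) / 56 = 73863.35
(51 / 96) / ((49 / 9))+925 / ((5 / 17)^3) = 285033373 / 7840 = 36356.30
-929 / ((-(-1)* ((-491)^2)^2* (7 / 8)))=-7432 / 406840339927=-0.00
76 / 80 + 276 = 5539 / 20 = 276.95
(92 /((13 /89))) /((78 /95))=388930 /507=767.12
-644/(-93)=644/93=6.92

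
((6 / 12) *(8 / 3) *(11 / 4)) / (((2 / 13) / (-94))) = -2240.33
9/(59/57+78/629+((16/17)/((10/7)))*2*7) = 1613385/1861241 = 0.87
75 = 75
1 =1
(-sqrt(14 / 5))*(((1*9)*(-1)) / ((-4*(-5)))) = 9*sqrt(70) / 100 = 0.75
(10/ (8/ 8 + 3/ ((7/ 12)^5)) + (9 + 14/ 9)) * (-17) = -1258449055/ 6869727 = -183.19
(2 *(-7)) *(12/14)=-12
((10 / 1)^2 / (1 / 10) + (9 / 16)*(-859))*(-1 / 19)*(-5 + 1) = 8269 / 76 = 108.80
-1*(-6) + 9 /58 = 357 /58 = 6.16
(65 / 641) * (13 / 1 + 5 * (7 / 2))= 3965 / 1282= 3.09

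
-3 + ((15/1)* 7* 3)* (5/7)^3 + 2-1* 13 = 4939/49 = 100.80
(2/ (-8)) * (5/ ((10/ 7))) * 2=-7/ 4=-1.75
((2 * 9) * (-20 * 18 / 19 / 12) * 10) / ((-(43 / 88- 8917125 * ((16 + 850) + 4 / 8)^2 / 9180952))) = -948844800 / 2434607770867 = -0.00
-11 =-11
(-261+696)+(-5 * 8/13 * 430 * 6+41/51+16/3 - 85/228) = -377793961/50388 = -7497.70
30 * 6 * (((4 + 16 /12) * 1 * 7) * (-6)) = -40320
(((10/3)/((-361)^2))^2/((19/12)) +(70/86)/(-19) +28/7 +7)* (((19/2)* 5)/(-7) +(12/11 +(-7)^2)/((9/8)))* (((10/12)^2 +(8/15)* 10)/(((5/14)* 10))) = 34060113757353284587/48801843809237475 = 697.93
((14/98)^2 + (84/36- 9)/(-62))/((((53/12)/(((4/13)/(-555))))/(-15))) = 176/730639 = 0.00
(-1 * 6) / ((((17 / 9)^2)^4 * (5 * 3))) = -86093442 / 34878787205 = -0.00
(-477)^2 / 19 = 11975.21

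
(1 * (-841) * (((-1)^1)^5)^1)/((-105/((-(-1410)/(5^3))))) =-79054/875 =-90.35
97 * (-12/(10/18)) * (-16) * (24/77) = 4022784/385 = 10448.79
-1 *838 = -838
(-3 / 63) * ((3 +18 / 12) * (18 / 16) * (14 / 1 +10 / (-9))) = -3.11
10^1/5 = 2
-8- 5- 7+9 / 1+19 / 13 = -124 / 13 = -9.54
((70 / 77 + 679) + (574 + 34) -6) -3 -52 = 13496 / 11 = 1226.91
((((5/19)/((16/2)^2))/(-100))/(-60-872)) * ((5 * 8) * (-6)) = -3/283328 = -0.00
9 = 9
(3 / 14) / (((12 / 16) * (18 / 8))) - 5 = -307 / 63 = -4.87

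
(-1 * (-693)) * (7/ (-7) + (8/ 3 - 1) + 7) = 5313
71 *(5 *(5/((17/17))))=1775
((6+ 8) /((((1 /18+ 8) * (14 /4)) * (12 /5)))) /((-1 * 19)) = -6 /551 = -0.01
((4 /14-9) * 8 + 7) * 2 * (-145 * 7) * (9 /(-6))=-190965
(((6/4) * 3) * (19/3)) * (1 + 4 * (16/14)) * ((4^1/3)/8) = 741/28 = 26.46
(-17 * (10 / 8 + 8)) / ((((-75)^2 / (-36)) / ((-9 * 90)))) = -101898 / 125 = -815.18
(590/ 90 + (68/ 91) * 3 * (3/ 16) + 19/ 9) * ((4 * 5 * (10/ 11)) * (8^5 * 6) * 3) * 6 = 585282355200/ 1001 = 584697657.54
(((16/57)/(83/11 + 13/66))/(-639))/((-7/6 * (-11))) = -64/14476119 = -0.00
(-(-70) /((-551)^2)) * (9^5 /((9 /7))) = 3214890 /303601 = 10.59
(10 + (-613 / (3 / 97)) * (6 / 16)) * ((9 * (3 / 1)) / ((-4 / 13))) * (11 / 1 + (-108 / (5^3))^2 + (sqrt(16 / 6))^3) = 2315859 * sqrt(6) / 2 + 3825454005009 / 500000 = 10487244.44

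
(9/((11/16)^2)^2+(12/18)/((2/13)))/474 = 1959805/20819502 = 0.09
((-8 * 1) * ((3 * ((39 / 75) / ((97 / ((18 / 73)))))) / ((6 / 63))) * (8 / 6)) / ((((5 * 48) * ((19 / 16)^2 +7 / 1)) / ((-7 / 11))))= 2935296 / 20962415375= 0.00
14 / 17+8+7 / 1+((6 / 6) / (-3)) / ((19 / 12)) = 5043 / 323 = 15.61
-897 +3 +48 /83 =-74154 /83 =-893.42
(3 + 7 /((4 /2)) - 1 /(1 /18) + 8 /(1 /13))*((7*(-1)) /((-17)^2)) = -1295 /578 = -2.24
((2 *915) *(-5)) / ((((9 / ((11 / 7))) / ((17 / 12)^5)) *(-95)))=4763620235 / 49641984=95.96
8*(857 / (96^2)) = 857 / 1152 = 0.74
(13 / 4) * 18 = 117 / 2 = 58.50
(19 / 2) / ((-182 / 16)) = -76 / 91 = -0.84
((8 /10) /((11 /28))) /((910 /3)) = 24 /3575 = 0.01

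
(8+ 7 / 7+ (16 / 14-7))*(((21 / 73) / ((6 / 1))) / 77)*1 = 0.00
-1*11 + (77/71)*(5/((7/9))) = -286/71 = -4.03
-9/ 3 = -3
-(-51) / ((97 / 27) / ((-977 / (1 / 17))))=-22870593 / 97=-235779.31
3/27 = 1/9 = 0.11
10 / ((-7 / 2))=-20 / 7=-2.86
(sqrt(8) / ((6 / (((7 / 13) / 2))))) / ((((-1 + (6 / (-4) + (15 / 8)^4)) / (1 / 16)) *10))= 448 *sqrt(2) / 7875075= 0.00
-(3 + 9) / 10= -6 / 5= -1.20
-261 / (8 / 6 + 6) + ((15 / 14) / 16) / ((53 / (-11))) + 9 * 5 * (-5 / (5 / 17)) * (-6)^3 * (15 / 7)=46236111897 / 130592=354050.11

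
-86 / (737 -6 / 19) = -1634 / 13997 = -0.12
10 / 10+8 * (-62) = -495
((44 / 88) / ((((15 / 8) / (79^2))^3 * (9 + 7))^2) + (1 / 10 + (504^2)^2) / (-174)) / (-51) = -3509563022703211218685784497 / 67386937500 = -52080761537845687.36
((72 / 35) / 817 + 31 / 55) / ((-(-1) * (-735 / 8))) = -0.01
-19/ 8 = -2.38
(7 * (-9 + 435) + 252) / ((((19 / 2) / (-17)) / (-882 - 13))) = 98410620 / 19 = 5179506.32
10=10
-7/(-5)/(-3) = -7/15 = -0.47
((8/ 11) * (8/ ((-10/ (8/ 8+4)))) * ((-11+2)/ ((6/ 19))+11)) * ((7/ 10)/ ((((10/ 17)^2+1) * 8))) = 14161/ 4279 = 3.31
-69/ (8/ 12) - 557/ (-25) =-81.22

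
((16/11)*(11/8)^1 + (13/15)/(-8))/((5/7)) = 1589/600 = 2.65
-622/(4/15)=-2332.50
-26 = -26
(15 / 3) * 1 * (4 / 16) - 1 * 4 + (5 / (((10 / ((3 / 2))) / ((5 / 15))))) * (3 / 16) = -2.70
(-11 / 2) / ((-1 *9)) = 11 / 18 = 0.61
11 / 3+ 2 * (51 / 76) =571 / 114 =5.01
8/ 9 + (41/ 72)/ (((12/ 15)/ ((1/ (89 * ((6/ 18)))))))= 0.91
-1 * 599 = -599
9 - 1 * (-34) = 43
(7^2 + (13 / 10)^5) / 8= 5271293 / 800000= 6.59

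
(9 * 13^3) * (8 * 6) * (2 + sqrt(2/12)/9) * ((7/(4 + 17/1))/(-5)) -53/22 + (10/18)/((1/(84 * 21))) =-13812657/110 -17576 * sqrt(6)/15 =-128439.76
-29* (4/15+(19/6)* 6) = -8381/15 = -558.73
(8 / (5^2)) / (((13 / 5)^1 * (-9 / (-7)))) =56 / 585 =0.10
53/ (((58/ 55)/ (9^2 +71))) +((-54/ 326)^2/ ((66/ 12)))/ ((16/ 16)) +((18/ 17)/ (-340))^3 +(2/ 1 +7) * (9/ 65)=20320203245016205652053/ 2659517010445867000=7640.56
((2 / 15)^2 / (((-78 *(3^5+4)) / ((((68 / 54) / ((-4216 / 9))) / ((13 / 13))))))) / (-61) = -1 / 24591604050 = -0.00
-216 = -216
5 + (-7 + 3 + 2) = 3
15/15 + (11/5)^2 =146/25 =5.84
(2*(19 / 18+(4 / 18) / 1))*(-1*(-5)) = 115 / 9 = 12.78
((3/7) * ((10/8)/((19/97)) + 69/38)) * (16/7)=1068/133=8.03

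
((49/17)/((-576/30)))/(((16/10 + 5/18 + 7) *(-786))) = 1225/56939936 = 0.00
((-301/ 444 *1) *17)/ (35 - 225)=5117/ 84360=0.06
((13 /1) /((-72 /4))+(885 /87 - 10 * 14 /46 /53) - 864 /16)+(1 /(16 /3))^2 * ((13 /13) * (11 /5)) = -44.53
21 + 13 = 34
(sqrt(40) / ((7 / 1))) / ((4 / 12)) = 6*sqrt(10) / 7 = 2.71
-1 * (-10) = 10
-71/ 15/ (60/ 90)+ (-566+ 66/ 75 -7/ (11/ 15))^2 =49947784303/ 151250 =330233.28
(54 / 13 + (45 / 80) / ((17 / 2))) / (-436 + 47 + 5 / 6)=-22383 / 2058836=-0.01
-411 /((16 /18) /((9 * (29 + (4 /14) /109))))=-736696539 /6104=-120690.78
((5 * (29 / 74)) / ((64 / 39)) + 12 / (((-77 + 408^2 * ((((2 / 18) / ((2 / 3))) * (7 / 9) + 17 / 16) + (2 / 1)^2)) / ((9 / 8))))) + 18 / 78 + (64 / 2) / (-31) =1942606836073 / 4948404063616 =0.39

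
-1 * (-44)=44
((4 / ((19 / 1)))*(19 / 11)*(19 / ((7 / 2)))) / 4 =38 / 77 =0.49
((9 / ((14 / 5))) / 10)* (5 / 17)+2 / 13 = 1537 / 6188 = 0.25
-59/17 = -3.47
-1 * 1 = -1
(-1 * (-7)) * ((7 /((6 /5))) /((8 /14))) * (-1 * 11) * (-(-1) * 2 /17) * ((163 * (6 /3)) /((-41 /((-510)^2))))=7841237250 /41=191249689.02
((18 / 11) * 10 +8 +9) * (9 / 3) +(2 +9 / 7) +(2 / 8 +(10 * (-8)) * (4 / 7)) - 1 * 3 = 54.91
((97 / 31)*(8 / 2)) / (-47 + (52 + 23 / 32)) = 2.19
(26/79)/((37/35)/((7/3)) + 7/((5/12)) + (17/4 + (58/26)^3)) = 55979560/5545689479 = 0.01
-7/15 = -0.47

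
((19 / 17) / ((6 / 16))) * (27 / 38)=36 / 17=2.12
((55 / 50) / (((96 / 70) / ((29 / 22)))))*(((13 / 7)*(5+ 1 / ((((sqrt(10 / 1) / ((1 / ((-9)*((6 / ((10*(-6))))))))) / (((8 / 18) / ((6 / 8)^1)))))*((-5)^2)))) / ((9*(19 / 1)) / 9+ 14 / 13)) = 169*sqrt(10) / 656100+ 845 / 1728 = 0.49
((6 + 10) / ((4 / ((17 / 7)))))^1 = 68 / 7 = 9.71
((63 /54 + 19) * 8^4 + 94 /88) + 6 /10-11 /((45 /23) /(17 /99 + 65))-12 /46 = 33705929009 /409860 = 82237.66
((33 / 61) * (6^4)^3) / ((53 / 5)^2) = 1795845427200 / 171349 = 10480629.75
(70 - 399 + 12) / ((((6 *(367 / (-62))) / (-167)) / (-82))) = 134570938 / 1101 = 122226.10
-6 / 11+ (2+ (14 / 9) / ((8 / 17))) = 1885 / 396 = 4.76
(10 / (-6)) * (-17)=85 / 3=28.33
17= 17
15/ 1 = 15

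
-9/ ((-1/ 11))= 99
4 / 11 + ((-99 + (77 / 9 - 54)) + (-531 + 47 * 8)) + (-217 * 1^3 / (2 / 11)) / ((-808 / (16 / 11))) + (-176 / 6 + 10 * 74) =4136930 / 9999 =413.73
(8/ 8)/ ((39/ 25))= 25/ 39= 0.64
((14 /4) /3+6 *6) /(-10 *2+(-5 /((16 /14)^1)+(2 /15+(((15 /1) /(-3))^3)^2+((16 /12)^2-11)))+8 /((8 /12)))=13380 /5617273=0.00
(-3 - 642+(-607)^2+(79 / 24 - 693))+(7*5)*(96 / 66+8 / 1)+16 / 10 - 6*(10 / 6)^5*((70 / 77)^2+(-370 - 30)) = 52042947923 / 130680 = 398247.23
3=3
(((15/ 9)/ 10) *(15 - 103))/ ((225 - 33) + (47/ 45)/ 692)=-456720/ 5978927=-0.08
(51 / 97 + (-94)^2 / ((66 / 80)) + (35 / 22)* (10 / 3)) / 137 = 34302338 / 438537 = 78.22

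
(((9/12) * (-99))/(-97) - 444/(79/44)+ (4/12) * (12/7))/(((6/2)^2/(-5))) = 263864635/1931076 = 136.64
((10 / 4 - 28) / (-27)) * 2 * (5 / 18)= 85 / 162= 0.52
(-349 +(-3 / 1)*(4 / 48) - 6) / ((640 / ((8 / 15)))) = -1421 / 4800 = -0.30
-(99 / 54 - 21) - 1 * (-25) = 265 / 6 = 44.17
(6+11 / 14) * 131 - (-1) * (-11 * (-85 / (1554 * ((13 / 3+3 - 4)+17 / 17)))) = 2993490 / 3367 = 889.07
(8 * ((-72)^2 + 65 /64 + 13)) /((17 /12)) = 58707 /2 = 29353.50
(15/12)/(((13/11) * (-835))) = -11/8684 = -0.00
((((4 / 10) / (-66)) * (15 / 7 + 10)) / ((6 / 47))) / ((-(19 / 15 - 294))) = -3995 / 2028642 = -0.00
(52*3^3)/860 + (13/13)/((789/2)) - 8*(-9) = 12491089/169635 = 73.64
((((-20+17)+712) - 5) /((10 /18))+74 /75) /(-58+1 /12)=-380456 /17375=-21.90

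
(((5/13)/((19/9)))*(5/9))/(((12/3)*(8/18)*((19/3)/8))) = 675/9386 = 0.07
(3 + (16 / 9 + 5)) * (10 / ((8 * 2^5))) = 55 / 144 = 0.38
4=4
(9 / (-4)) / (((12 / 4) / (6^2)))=-27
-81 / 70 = -1.16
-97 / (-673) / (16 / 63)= 6111 / 10768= 0.57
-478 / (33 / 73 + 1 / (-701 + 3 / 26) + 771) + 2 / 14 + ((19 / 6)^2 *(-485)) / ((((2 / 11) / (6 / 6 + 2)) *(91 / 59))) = -4485131091483493 / 86204543880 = -52028.94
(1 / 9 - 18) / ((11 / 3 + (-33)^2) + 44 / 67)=-1541 / 94182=-0.02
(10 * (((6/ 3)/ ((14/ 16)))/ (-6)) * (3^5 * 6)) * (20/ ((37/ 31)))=-24105600/ 259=-93071.81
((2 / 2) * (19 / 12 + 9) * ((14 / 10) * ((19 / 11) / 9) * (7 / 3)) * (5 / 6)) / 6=118237 / 128304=0.92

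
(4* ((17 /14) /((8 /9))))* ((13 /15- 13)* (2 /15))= -221 /25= -8.84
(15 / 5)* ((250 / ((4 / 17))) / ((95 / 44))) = 1476.32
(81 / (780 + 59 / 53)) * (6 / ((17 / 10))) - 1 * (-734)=516834302 / 703783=734.37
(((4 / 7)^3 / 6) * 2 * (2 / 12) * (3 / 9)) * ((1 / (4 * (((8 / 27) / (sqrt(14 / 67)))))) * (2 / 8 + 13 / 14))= 33 * sqrt(938) / 643468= 0.00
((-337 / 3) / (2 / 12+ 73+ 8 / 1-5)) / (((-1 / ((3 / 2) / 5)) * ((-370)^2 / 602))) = 304311 / 156408250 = 0.00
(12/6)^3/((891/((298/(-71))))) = -2384/63261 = -0.04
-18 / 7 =-2.57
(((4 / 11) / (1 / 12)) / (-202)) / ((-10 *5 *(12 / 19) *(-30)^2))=19 / 24997500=0.00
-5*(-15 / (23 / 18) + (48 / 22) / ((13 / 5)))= 179250 / 3289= 54.50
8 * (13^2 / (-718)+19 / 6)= 25256 / 1077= 23.45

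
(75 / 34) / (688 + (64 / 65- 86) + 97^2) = 4875 / 22126486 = 0.00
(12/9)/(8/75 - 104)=-25/1948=-0.01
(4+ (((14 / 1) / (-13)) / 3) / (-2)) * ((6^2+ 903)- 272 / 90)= 6865397 / 1755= 3911.91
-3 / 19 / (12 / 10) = -0.13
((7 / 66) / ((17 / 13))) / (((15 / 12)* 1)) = 182 / 2805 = 0.06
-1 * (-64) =64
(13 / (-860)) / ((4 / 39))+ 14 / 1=47653 / 3440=13.85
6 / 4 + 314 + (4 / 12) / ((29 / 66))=18343 / 58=316.26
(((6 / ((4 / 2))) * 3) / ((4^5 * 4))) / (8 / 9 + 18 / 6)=81 / 143360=0.00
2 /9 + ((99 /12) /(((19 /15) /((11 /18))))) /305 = 19633 /83448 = 0.24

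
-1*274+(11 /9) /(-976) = -2406827 /8784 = -274.00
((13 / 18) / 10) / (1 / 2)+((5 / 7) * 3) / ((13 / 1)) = 2533 / 8190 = 0.31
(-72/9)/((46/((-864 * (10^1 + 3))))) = 44928/23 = 1953.39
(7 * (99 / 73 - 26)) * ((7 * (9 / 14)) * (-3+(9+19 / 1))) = -2833425 / 146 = -19407.02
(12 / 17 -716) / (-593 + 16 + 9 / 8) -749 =-58563651 / 78319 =-747.76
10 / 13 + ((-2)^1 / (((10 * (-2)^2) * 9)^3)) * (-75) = 0.77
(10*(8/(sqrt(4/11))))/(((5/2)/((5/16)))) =5*sqrt(11) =16.58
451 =451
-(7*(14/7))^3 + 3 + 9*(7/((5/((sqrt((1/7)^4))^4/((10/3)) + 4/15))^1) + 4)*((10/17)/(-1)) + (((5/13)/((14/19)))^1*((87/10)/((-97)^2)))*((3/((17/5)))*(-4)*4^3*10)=-23676927925814402/8562331276135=-2765.24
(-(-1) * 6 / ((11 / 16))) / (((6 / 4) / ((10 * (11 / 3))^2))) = 70400 / 9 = 7822.22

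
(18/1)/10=9/5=1.80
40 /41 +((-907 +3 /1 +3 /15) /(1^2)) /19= -181479 /3895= -46.59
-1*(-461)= 461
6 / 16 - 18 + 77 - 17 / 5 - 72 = -641 / 40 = -16.02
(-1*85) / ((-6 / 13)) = 1105 / 6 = 184.17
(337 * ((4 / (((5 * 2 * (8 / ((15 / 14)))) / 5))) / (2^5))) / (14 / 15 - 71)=-75825 / 1883392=-0.04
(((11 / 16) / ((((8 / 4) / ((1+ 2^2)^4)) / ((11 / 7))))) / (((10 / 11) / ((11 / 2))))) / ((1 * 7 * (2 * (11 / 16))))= 166375 / 784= 212.21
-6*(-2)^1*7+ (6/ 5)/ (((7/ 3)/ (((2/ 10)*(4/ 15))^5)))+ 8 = 849023439548/ 9228515625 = 92.00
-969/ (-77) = 969/ 77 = 12.58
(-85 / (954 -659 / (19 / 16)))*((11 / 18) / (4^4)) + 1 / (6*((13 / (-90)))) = -1.15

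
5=5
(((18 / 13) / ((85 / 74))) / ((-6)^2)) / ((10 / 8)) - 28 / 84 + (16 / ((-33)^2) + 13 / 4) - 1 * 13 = -10.04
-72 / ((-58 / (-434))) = -15624 / 29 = -538.76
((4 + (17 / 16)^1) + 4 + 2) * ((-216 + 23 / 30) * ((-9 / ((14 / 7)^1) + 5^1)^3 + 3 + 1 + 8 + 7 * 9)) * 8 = -228958763 / 160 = -1430992.27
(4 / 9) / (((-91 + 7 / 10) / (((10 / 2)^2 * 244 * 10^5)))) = -24400000000 / 8127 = -3002337.89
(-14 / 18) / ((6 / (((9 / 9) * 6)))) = -7 / 9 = -0.78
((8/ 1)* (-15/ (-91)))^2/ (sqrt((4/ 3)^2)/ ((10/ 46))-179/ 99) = 0.40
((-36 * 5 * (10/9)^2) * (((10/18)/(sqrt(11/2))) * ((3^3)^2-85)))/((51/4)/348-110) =426880000 * sqrt(22)/6494499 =308.30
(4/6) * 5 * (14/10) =14/3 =4.67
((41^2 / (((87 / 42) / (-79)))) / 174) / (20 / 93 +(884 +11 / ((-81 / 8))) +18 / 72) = -3112277364 / 7461902855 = -0.42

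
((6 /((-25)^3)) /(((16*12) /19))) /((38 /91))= -91 /1000000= -0.00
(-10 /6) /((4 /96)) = -40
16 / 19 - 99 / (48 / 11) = -6641 / 304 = -21.85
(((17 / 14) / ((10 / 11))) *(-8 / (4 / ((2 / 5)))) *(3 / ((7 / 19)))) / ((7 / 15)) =-31977 / 1715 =-18.65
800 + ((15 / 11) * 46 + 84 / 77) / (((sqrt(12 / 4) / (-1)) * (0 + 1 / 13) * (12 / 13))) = 800-6591 * sqrt(3) / 22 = 281.09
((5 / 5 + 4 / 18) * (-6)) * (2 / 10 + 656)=-4812.13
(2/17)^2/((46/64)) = 128/6647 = 0.02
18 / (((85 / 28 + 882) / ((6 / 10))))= 1512 / 123905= 0.01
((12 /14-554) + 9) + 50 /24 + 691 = 148.94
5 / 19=0.26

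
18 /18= 1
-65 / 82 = -0.79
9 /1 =9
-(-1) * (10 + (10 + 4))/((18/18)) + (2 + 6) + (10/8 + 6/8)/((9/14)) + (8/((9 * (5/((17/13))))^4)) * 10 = 822429611836/23423590125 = 35.11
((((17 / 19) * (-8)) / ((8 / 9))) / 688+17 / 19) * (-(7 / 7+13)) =-80801 / 6536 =-12.36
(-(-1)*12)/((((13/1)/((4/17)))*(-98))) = -0.00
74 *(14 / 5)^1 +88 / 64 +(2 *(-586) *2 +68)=-2067.42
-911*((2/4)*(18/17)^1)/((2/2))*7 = -57393/17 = -3376.06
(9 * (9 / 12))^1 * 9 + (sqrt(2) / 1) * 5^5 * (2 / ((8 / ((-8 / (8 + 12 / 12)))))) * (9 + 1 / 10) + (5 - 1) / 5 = 1231 / 20 - 56875 * sqrt(2) / 9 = -8875.49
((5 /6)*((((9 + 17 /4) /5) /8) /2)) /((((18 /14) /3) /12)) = 371 /96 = 3.86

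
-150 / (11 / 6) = -900 / 11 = -81.82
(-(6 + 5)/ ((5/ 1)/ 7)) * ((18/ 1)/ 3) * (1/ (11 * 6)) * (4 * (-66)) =1848/ 5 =369.60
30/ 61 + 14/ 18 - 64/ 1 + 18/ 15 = -168901/ 2745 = -61.53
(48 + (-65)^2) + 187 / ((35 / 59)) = 160588 / 35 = 4588.23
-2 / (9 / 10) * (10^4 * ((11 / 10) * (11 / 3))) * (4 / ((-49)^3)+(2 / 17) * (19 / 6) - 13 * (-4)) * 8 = -6083691724000000 / 162002673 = -37553032.99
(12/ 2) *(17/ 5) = 102/ 5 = 20.40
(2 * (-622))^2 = 1547536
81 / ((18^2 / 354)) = 177 / 2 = 88.50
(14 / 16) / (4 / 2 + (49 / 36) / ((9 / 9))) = 63 / 242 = 0.26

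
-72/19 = -3.79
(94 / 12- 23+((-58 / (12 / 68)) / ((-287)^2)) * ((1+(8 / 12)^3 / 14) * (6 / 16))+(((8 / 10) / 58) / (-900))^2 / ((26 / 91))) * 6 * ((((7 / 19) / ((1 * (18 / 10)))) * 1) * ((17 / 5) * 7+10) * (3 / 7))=-12585586503188558561 / 46641925019812500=-269.83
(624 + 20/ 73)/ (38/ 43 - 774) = -489899/ 606703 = -0.81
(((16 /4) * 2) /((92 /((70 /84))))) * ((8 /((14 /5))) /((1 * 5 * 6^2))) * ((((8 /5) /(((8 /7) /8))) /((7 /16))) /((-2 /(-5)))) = 320 /4347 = 0.07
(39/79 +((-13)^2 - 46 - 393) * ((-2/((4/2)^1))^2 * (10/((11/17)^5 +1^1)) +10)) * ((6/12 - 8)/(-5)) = -240000569658/31222933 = -7686.68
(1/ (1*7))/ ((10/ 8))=4/ 35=0.11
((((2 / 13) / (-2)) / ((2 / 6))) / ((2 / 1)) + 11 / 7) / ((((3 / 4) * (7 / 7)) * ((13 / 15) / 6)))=15900 / 1183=13.44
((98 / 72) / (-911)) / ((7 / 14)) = -49 / 16398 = -0.00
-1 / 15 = -0.07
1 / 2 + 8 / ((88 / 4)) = 19 / 22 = 0.86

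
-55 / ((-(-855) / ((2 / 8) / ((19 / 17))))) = -187 / 12996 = -0.01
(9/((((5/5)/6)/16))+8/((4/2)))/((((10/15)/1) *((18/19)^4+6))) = 28279657/147817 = 191.32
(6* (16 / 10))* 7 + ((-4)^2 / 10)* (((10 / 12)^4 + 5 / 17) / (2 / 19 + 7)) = 25049287 / 371790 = 67.37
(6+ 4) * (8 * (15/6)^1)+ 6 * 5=230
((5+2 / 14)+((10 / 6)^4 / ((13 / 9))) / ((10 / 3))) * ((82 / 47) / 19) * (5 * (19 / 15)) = 151003 / 38493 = 3.92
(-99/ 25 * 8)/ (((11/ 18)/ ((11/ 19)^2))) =-156816/ 9025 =-17.38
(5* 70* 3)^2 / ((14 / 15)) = 1181250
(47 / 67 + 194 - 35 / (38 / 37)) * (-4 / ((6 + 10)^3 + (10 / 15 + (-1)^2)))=-0.16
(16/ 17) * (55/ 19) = 880/ 323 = 2.72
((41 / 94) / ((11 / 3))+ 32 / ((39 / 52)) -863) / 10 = -508861 / 6204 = -82.02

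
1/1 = 1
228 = 228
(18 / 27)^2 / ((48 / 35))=35 / 108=0.32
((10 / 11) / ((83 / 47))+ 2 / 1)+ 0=2296 / 913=2.51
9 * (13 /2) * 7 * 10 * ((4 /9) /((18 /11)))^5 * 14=32828635840 /387420489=84.74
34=34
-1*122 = -122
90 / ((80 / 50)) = 225 / 4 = 56.25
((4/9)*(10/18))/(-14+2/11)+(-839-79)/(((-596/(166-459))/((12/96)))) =-207041053/3668976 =-56.43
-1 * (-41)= 41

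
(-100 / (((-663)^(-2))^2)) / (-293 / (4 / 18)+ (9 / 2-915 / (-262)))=1687462576979400 / 114451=14743974076.06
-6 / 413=-0.01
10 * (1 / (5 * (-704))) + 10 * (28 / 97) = 98463 / 34144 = 2.88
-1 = -1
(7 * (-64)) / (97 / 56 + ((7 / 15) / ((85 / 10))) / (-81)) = -258.74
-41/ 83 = -0.49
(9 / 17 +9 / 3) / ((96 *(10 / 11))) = 11 / 272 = 0.04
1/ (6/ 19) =19/ 6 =3.17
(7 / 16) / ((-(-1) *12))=7 / 192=0.04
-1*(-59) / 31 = 59 / 31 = 1.90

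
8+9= 17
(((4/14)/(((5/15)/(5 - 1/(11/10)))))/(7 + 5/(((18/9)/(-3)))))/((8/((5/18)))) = -75/308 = -0.24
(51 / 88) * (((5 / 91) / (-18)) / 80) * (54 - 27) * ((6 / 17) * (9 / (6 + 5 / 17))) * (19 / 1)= -78489 / 13709696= -0.01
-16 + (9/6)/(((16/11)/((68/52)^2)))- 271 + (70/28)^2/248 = -285.21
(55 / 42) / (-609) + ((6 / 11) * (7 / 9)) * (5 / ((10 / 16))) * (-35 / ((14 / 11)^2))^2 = 40528895 / 25578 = 1584.52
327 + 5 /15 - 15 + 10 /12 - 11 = 1813 /6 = 302.17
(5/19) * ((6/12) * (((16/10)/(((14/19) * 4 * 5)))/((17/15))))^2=171/283220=0.00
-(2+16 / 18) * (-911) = 23686 / 9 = 2631.78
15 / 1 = 15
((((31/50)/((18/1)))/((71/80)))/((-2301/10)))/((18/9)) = -124/1470339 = -0.00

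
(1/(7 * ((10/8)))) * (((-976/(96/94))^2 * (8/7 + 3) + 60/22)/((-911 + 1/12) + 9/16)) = -167813291584/353290245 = -475.00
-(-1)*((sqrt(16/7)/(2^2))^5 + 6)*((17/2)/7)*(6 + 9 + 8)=391*sqrt(7)/4802 + 1173/7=167.79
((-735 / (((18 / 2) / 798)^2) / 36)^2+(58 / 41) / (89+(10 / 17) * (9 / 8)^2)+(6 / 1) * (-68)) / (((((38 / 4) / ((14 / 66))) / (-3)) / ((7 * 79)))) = -291059929787116886321702 / 304975071621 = -954372854935.58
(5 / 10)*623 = 623 / 2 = 311.50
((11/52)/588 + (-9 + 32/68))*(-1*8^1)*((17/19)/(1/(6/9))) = 4433333/108927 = 40.70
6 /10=0.60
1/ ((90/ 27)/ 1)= 3/ 10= 0.30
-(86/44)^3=-79507/10648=-7.47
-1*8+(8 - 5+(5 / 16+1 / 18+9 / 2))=-19 / 144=-0.13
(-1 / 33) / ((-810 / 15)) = 1 / 1782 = 0.00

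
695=695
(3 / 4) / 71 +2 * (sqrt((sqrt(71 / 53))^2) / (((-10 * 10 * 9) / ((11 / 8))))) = 3 / 284 -11 * sqrt(3763) / 190800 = 0.01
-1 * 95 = -95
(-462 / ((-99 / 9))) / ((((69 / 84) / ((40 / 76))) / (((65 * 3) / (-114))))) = -382200 / 8303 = -46.03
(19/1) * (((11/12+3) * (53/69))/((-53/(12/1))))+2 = -755/69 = -10.94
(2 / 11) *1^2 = 2 / 11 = 0.18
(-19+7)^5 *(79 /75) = -6552576 /25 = -262103.04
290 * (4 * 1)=1160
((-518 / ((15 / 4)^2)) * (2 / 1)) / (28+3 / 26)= -430976 / 164475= -2.62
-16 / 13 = -1.23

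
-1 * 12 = -12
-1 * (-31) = 31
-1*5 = -5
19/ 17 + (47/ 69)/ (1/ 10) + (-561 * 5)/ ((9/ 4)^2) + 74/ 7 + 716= 13333345/ 73899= 180.43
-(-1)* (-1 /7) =-1 /7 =-0.14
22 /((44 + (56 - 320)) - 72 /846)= -517 /5172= -0.10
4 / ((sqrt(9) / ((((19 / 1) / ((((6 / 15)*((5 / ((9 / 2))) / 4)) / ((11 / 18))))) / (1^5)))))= 418 / 3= 139.33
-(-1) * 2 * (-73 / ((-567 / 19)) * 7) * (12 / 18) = 5548 / 243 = 22.83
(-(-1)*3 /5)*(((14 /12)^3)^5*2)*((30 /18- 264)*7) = -26154316358275987 /1175462461440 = -22250.24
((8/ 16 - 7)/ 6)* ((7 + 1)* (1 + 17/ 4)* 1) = -91/ 2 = -45.50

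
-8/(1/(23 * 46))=-8464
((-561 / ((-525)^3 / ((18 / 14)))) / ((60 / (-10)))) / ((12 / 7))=-187 / 385875000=-0.00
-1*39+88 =49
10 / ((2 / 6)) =30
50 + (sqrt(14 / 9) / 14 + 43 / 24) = sqrt(14) / 42 + 1243 / 24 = 51.88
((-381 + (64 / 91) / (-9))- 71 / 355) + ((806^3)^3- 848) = 587853735618643655111298075226 / 4095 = 143554025792098572676751700.00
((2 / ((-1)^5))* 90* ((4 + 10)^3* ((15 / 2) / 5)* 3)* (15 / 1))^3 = -37057929853283136000000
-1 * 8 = -8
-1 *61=-61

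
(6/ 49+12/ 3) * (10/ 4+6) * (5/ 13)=8585/ 637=13.48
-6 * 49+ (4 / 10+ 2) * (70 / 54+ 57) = -6934 / 45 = -154.09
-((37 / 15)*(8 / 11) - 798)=131374 / 165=796.21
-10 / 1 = -10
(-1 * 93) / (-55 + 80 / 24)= 9 / 5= 1.80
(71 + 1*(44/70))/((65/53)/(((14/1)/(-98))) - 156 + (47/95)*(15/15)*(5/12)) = -30294588/69522355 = -0.44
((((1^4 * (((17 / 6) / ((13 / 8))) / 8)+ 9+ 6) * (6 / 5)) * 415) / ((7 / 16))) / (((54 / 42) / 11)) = 17339696 / 117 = 148202.53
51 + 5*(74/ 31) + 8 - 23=1486/ 31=47.94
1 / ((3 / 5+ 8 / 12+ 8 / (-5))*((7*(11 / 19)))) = -57 / 77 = -0.74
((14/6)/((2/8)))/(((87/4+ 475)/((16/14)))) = 128/5961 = 0.02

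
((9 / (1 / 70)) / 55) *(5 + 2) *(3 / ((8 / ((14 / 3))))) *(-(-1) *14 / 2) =21609 / 22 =982.23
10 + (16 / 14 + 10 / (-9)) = 632 / 63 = 10.03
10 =10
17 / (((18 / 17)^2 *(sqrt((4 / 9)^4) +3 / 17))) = 83521 / 2060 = 40.54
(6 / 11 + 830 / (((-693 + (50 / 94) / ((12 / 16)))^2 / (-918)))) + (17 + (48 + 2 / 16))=53730997442731 / 838490203672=64.08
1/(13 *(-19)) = -1/247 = -0.00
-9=-9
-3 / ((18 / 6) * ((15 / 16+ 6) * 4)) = -4 / 111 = -0.04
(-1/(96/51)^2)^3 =-24137569/1073741824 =-0.02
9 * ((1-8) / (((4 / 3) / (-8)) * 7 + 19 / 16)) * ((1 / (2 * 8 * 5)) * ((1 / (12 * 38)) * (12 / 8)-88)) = 5055939 / 1520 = 3326.28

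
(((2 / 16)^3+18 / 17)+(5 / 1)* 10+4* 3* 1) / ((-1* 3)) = -548881 / 26112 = -21.02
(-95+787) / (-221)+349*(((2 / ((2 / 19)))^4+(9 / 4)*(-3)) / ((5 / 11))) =442244328843 / 4420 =100055278.02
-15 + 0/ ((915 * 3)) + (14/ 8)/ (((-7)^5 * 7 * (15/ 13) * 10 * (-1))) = -151262987/ 10084200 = -15.00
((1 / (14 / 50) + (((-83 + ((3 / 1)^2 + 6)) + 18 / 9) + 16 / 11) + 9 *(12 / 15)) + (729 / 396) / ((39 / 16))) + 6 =-235329 / 5005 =-47.02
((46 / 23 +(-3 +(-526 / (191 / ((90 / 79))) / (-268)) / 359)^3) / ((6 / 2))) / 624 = -597563204371198165418810435 / 44747108621216834992143016968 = -0.01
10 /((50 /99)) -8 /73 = 7187 /365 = 19.69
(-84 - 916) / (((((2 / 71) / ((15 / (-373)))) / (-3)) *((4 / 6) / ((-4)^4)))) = -613440000 / 373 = -1644611.26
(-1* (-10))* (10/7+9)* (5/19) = 3650/133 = 27.44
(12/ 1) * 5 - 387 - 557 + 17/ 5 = -4403/ 5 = -880.60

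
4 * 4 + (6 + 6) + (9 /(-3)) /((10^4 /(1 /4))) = 1119997 /40000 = 28.00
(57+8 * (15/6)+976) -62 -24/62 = 30709/31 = 990.61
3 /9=1 /3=0.33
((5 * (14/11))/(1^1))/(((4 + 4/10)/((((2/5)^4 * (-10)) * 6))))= -1344/605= -2.22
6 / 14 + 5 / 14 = 11 / 14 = 0.79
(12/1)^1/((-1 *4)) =-3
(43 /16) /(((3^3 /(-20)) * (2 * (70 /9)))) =-43 /336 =-0.13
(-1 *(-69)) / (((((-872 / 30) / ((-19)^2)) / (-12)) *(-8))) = -1120905 / 872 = -1285.44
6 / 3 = 2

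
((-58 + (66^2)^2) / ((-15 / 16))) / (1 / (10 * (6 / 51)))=-23811360.63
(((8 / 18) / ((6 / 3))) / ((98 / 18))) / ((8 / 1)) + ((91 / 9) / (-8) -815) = -2879761 / 3528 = -816.26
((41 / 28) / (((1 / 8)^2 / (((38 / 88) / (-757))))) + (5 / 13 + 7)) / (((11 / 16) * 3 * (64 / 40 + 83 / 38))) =16887917440 / 17979300339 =0.94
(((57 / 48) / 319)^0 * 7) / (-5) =-7 / 5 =-1.40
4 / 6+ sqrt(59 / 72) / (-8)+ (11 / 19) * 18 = 632 / 57 - sqrt(118) / 96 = 10.97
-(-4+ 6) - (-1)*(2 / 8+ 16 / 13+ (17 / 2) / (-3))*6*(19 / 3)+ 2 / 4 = -2063 / 39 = -52.90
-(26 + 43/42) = -27.02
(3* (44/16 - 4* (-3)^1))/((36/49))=2891/48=60.23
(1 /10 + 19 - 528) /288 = -5089 /2880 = -1.77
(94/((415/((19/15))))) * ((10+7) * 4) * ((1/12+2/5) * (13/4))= 5723237/186750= 30.65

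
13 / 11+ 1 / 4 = 63 / 44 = 1.43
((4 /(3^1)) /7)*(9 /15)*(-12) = -48 /35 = -1.37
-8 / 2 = -4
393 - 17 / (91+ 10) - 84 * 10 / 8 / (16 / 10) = 264383 / 808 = 327.21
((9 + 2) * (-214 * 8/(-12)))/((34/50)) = 117700/51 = 2307.84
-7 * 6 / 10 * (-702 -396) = 23058 / 5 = 4611.60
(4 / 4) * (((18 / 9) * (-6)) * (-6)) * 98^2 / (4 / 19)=3284568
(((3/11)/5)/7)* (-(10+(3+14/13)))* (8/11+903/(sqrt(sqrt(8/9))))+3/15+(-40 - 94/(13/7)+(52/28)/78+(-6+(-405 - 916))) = -5145421/3630 - 70821* 2^(1/4)* sqrt(3)/1430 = -1519.48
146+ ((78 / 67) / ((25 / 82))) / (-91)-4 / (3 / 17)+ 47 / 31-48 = 83752819 / 1090425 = 76.81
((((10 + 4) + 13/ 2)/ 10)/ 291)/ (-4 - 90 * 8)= -41/ 4213680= -0.00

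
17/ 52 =0.33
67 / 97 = 0.69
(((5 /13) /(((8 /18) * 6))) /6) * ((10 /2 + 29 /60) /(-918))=-329 /2291328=-0.00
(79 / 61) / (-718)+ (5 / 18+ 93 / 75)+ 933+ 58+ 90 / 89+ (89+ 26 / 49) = 1083.06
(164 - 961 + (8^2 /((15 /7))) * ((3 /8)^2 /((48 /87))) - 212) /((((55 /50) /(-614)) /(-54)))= -664040079 /22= -30183639.95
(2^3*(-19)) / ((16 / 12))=-114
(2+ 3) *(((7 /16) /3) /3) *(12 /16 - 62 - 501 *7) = -499555 /576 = -867.28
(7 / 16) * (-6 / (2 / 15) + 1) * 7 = -539 / 4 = -134.75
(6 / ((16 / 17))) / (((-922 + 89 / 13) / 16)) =-1326 / 11897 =-0.11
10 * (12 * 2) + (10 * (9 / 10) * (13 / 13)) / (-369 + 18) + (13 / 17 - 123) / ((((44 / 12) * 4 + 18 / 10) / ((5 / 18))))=998994 / 4199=237.91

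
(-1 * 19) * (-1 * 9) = 171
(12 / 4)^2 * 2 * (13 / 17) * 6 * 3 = 4212 / 17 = 247.76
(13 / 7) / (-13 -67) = -13 / 560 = -0.02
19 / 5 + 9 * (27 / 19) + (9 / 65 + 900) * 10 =11137198 / 1235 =9017.97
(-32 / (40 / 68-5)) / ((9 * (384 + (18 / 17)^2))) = 0.00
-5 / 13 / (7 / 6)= -30 / 91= -0.33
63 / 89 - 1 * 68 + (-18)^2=22847 / 89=256.71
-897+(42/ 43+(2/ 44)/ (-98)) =-83068567/ 92708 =-896.02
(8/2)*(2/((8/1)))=1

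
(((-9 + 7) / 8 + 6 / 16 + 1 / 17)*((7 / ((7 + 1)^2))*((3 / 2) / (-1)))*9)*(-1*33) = 155925 / 17408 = 8.96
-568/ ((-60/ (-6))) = -284/ 5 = -56.80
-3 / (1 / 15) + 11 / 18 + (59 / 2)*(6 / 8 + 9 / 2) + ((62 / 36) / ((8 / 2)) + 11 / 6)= 451 / 4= 112.75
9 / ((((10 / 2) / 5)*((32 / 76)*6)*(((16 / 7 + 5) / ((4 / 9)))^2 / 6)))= 1862 / 23409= 0.08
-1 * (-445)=445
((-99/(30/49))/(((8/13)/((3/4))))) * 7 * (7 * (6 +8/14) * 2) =-10153143/80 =-126914.29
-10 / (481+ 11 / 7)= -35 / 1689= -0.02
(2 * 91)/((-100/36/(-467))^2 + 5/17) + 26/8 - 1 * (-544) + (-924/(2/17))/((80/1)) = 75460757381/70669336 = 1067.80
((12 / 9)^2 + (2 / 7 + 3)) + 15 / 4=2221 / 252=8.81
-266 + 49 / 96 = -25487 / 96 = -265.49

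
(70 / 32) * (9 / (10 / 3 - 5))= -189 / 16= -11.81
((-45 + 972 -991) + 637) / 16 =573 / 16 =35.81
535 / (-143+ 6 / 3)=-535 / 141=-3.79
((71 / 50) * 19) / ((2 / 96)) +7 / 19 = 615319 / 475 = 1295.41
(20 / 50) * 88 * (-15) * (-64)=33792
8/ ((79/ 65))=520/ 79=6.58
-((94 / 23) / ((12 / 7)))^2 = -108241 / 19044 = -5.68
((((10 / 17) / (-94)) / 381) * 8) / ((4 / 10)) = -100 / 304419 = -0.00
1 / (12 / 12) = 1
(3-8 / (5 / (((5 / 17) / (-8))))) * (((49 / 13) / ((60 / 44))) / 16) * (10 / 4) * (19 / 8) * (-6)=-10241 / 544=-18.83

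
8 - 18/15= 34/5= 6.80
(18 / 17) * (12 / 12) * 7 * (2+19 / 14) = 423 / 17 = 24.88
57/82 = 0.70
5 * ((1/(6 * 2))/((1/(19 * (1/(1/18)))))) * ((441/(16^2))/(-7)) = -17955/512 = -35.07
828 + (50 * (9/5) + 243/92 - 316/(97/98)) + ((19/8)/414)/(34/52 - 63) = 156590920007/260384472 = 601.38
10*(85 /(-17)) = -50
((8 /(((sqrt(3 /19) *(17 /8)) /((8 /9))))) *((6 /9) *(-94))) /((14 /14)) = -96256 *sqrt(57) /1377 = -527.75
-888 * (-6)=5328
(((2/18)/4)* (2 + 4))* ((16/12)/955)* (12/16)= 1/5730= 0.00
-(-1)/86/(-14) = -1/1204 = -0.00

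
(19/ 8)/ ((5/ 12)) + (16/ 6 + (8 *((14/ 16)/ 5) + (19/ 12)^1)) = 11.35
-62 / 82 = -31 / 41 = -0.76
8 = 8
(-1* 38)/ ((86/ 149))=-2831/ 43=-65.84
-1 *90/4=-45/2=-22.50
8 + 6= 14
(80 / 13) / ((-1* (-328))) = 0.02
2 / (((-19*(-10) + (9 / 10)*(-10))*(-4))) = -1 / 362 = -0.00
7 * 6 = 42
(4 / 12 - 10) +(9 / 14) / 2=-785 / 84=-9.35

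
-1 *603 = -603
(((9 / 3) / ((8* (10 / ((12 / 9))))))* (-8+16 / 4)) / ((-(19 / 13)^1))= 13 / 95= 0.14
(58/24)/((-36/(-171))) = 551/48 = 11.48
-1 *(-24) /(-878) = -12 /439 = -0.03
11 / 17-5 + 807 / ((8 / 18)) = 123175 / 68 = 1811.40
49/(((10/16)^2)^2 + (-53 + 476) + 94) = 200704/2118257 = 0.09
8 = 8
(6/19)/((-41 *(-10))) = 3/3895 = 0.00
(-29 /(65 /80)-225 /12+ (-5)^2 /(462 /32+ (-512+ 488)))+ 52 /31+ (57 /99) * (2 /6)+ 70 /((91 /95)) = 5392705 /301444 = 17.89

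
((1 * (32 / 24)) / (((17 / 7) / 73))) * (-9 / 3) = -2044 / 17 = -120.24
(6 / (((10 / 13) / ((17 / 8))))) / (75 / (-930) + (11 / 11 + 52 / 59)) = 1212627 / 131740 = 9.20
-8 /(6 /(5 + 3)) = -32 /3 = -10.67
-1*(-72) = 72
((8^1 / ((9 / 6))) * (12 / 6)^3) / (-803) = -128 / 2409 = -0.05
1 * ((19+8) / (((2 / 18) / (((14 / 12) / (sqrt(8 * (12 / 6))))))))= 567 / 8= 70.88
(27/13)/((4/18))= 243/26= 9.35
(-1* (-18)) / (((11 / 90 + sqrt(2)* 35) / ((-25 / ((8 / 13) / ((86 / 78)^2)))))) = 22881375 / 515966854-3276196875* sqrt(2) / 257983427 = -17.92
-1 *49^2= -2401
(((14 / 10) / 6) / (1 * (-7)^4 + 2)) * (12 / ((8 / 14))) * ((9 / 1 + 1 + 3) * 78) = 8281 / 4005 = 2.07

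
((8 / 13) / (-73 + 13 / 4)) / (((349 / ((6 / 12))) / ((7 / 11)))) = -112 / 13924053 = -0.00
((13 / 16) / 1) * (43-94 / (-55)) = 31967 / 880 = 36.33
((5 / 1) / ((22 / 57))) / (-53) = -285 / 1166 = -0.24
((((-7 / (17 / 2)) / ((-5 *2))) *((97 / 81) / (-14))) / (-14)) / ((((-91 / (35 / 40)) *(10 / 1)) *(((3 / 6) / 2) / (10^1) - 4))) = 97 / 796952520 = 0.00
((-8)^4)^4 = 281474976710656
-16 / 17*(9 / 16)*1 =-9 / 17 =-0.53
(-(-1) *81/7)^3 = 531441/343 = 1549.39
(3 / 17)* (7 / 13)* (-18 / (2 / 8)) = -1512 / 221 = -6.84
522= 522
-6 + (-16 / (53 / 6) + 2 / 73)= -30116 / 3869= -7.78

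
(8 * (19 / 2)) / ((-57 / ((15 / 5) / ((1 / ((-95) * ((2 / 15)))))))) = 152 / 3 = 50.67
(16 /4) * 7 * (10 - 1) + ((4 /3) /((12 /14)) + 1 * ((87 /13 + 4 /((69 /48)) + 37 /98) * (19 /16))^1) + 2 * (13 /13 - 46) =739487891 /4219488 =175.26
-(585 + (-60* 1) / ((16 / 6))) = -1125 / 2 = -562.50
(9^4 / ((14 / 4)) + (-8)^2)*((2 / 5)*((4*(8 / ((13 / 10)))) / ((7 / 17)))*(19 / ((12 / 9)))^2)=5996094480 / 637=9413021.16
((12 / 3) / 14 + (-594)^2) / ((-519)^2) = 2469854 / 1885527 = 1.31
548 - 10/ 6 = 1639/ 3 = 546.33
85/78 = 1.09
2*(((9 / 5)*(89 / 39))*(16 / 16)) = 534 / 65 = 8.22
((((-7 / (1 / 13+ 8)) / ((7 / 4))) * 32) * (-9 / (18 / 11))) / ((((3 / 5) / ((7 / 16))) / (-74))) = -42328 / 9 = -4703.11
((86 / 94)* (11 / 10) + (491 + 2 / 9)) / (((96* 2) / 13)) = 27067651 / 812160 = 33.33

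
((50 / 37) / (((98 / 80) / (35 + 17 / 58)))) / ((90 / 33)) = 14.28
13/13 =1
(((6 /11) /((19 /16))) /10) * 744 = 34.17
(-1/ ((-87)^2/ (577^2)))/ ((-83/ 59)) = 19642811/ 628227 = 31.27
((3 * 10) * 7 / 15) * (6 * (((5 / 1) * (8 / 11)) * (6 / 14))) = 1440 / 11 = 130.91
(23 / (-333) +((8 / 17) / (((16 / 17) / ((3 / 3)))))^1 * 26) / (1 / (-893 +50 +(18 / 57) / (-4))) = -22991887 / 2109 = -10901.80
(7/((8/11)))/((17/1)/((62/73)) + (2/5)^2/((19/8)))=103075/215076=0.48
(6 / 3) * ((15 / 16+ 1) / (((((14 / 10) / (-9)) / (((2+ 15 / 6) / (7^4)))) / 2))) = -12555 / 134456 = -0.09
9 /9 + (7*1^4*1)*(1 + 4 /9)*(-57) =-1726 /3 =-575.33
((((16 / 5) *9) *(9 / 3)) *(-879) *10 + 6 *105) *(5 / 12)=-632355 / 2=-316177.50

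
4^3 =64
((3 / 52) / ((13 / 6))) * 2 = 9 / 169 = 0.05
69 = 69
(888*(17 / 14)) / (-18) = -1258 / 21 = -59.90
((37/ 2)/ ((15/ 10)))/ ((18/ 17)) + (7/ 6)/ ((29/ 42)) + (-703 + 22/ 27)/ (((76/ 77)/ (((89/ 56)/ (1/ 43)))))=-2571004891/ 52896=-48604.90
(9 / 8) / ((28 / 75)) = 675 / 224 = 3.01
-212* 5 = -1060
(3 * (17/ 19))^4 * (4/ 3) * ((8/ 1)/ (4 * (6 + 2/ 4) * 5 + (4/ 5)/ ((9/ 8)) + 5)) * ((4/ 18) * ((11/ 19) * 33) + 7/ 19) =284679658080/ 15121536593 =18.83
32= 32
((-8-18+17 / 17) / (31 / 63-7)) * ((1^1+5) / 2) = 945 / 82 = 11.52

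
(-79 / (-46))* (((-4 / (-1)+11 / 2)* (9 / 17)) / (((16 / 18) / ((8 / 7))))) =121581 / 10948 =11.11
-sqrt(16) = -4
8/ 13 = 0.62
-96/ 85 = -1.13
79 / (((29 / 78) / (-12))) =-73944 / 29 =-2549.79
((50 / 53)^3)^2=15625000000 / 22164361129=0.70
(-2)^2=4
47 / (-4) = -47 / 4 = -11.75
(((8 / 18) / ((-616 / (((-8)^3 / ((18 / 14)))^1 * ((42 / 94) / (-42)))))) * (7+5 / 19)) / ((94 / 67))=-197248 / 12465387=-0.02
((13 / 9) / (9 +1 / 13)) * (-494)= -41743 / 531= -78.61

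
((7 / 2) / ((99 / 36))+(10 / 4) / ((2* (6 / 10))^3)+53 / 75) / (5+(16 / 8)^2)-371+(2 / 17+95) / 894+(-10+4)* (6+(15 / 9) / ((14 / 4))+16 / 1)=-9580798186063 / 18957985200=-505.37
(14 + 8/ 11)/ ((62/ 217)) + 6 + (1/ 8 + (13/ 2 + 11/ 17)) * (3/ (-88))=685737/ 11968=57.30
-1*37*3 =-111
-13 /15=-0.87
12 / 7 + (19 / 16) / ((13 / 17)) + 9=12.27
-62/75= -0.83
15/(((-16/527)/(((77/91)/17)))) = -5115/208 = -24.59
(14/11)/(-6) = -7/33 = -0.21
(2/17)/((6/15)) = 5/17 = 0.29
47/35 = 1.34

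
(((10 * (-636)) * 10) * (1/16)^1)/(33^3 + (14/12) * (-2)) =-11925/107804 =-0.11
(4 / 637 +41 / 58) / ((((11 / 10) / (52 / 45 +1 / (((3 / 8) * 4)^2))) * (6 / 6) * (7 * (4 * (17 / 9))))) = 474282 / 24181157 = 0.02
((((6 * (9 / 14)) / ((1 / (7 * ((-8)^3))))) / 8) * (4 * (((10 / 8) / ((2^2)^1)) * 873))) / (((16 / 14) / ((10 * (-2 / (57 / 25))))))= 274995000 / 19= 14473421.05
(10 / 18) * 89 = 49.44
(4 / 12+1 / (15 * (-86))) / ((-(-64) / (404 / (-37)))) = -0.06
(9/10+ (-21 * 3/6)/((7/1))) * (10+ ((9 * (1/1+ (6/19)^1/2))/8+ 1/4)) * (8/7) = -5268/665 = -7.92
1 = 1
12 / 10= 1.20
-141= -141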